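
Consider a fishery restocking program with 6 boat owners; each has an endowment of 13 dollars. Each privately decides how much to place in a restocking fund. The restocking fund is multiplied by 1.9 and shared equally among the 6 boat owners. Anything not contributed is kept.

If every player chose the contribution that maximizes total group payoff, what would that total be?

148.20 dollars

Each contributed unit returns 1.900 to the group as a whole (0.3167 to each of 6 players), which exceeds 1, so the social optimum is full contribution: group total = 1.900 × 78 = 148.20.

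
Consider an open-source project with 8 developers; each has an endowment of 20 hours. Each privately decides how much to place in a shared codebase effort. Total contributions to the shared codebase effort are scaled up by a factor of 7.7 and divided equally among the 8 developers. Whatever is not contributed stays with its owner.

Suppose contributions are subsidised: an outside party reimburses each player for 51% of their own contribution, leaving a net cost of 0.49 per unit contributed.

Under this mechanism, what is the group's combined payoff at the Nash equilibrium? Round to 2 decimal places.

The effective private return per unit is now (7.7/8) / 0.49 = 1.9643 > 1, so every player's dominant strategy flips to full contribution.
So the Nash equilibrium is full contribution by all 8; the group earns 8 × (20 × 0.51 + 7.7 × 20) = 1313.60.

1313.60 hours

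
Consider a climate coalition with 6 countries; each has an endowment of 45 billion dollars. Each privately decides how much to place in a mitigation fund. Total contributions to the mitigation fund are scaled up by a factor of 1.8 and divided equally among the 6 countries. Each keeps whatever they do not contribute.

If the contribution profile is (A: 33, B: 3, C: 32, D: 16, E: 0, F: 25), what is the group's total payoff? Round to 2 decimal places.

Total contributed: 33 + 3 + 32 + 16 + 0 + 25 = 109; total kept: 6 × 45 − 109 = 161.
The mitigation fund pays out 1.8 × 109 = 196.20 in aggregate.
Group total = 161 + 196.20 = 357.20.

357.20 billion dollars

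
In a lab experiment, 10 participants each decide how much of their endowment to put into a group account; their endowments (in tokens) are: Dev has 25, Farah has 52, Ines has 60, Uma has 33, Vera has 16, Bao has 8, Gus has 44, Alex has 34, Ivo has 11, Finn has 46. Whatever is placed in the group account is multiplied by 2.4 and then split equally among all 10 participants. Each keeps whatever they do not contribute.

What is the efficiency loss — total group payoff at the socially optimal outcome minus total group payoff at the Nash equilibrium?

460.60 tokens

The private return per contributed unit is 2.4/10 = 0.2400 < 1 for every player regardless of endowment, so the Nash equilibrium is zero contribution and the group total is Σ E_j = 25 + 52 + 60 + 33 + 16 + 8 + 44 + 34 + 11 + 46 = 329.
Each contributed unit returns 2.400 to the group, so the social optimum is full contribution by everyone: group total = 2.400 × 329 = 789.60.
Efficiency loss = (2.400 − 1) × 329 = 460.60.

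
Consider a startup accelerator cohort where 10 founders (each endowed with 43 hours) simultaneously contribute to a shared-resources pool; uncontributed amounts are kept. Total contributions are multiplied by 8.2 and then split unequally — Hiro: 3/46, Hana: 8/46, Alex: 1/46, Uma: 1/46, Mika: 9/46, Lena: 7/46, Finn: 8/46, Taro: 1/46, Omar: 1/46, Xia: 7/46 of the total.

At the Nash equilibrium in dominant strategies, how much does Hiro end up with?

157.98 hours

A player with share s gets back 8.2·s per unit contributed, so full contribution is dominant for anyone with s > 1/8.2 = 0.1220 and zero contribution is dominant for anyone below.
Hana, Mika, Lena, Finn and Xia clear that bar, contributing 43 each; the remaining 5 contribute 0. Total contributed: 215.
Hiro keeps 43 and receives 8.2 × 215 × 3/46 = 114.98 from the shared-resources pool, for a payoff of 157.98.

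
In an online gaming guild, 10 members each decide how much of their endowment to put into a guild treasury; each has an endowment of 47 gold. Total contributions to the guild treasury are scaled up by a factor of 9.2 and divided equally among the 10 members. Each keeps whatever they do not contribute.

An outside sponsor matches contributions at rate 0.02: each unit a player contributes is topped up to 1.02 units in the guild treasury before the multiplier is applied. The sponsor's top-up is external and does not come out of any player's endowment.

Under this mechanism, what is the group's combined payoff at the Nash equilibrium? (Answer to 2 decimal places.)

With the mechanism, a contributed unit returns 9.2 × 1.02 / 10 = 0.9384 per unit of net cost — still below 1 — so contributing 0 remains dominant for every player.
Everyone keeps their endowment and the group total is 10 × 47 = 470.

470.00 gold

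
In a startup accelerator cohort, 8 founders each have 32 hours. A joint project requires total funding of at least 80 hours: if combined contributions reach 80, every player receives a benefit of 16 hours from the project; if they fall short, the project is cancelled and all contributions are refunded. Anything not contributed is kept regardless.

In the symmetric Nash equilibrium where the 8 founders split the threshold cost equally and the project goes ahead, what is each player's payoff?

Equal share of the threshold: 80/8 = 10.
At this profile no one gains by cutting their contribution: any cut drops the total below 80, the project is cancelled, contributions are refunded, and the deviator ends with 32, which is less than 32 − 10 + 16 = 38. Contributing more than 10 just wastes the excess. So contributing exactly 10 is a best response.
Each player's payoff: 32 − 10 + 16 = 38.

38 hours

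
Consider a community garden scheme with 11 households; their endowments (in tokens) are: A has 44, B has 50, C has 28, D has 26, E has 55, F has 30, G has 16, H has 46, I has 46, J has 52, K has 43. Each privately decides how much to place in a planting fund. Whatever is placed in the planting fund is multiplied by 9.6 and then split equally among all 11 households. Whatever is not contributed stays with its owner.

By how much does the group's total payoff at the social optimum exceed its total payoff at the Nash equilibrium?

The private return per contributed unit is 9.6/11 = 0.8727 < 1 for every player regardless of endowment, so the Nash equilibrium is zero contribution and the group total is Σ E_j = 44 + 50 + 28 + 26 + 55 + 30 + 16 + 46 + 46 + 52 + 43 = 436.
Each contributed unit returns 9.600 to the group, so the social optimum is full contribution by everyone: group total = 9.600 × 436 = 4185.60.
Efficiency loss = (9.600 − 1) × 436 = 3749.60.

3749.60 tokens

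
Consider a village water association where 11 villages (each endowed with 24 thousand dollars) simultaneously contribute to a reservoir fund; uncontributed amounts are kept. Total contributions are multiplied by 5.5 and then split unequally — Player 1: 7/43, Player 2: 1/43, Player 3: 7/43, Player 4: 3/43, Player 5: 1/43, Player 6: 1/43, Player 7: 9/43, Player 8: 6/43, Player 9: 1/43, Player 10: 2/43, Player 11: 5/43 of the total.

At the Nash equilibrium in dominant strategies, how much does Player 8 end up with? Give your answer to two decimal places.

42.42 thousand dollars

A player with share s gets back 5.5·s per unit contributed, so full contribution is dominant for anyone with s > 1/5.5 = 0.1818 and zero contribution is dominant for anyone below.
Only Player 7 (9/43) clears that bar, contributing 24; the remaining 10 contribute 0. Total contributed: 24.
Player 8 keeps 24 and receives 5.5 × 24 × 6/43 = 18.42 from the reservoir fund, for a payoff of 42.42.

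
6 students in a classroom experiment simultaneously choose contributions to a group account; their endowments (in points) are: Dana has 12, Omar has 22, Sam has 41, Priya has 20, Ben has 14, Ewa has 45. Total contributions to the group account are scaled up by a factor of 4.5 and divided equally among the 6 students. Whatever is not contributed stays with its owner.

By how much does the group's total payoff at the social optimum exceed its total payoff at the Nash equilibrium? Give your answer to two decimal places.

539.00 points

The private return per contributed unit is 4.5/6 = 0.7500 < 1 for every player regardless of endowment, so the Nash equilibrium is zero contribution and the group total is Σ E_j = 12 + 22 + 41 + 20 + 14 + 45 = 154.
Each contributed unit returns 4.500 to the group, so the social optimum is full contribution by everyone: group total = 4.500 × 154 = 693.00.
Efficiency loss = (4.500 − 1) × 154 = 539.00.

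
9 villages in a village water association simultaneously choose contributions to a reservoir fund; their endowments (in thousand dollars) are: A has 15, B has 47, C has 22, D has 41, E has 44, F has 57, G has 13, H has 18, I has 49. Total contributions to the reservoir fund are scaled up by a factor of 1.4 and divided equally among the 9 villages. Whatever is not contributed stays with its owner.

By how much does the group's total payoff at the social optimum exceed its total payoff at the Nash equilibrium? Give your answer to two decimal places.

122.40 thousand dollars

The private return per contributed unit is 1.4/9 = 0.1556 < 1 for every player regardless of endowment, so the Nash equilibrium is zero contribution and the group total is Σ E_j = 15 + 47 + 22 + 41 + 44 + 57 + 13 + 18 + 49 = 306.
Each contributed unit returns 1.400 to the group, so the social optimum is full contribution by everyone: group total = 1.400 × 306 = 428.40.
Efficiency loss = (1.400 − 1) × 306 = 122.40.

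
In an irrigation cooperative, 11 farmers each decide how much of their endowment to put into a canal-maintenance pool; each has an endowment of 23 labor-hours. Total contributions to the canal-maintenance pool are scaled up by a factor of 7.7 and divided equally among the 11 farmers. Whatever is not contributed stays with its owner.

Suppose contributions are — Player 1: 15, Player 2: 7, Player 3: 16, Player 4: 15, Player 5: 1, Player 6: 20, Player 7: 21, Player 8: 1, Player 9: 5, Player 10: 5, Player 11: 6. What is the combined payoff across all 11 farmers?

Total contributed: 15 + 7 + 16 + 15 + 1 + 20 + 21 + 1 + 5 + 5 + 6 = 112; total kept: 11 × 23 − 112 = 141.
The canal-maintenance pool pays out 7.7 × 112 = 862.40 in aggregate.
Group total = 141 + 862.40 = 1003.40.

1003.40 labor-hours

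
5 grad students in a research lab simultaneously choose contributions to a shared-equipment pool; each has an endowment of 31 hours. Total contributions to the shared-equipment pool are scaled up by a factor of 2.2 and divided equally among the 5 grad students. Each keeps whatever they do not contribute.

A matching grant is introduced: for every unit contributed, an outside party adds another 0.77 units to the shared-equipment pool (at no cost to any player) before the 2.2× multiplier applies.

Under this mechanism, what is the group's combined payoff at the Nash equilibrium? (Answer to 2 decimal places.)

155.00 hours

Even with the mechanism, each unit contributed returns only 2.2 × 1.77 / 5 = 0.7788 per unit of net cost, so contributing nothing is still dominant.
At the Nash equilibrium no one contributes; group total payoff = 5 × 31 = 155.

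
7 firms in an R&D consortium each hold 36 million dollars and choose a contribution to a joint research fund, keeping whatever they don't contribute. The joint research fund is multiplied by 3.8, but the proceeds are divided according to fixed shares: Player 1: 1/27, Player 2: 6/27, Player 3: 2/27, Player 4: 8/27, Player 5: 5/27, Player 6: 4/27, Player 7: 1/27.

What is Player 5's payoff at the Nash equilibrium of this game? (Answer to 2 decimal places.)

61.33 million dollars

A player with share s gets back 3.8·s per unit contributed, so full contribution is dominant for anyone with s > 1/3.8 = 0.2632 and zero contribution is dominant for anyone below.
Only Player 4 (8/27) clears that bar, contributing 36; the remaining 6 contribute 0. Total contributed: 36.
Player 5 keeps 36 and receives 3.8 × 36 × 5/27 = 25.33 from the joint research fund, for a payoff of 61.33.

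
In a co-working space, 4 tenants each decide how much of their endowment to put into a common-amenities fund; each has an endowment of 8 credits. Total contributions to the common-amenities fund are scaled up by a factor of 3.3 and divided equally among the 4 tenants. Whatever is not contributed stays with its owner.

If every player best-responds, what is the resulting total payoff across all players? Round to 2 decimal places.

32.00 credits

Each contributed unit returns 3.3/4 = 0.8250 to its contributor — below 1 — so contributing 0 is dominant for every player. At the Nash equilibrium everyone keeps their 8, and the group total is 4 × 8 = 32.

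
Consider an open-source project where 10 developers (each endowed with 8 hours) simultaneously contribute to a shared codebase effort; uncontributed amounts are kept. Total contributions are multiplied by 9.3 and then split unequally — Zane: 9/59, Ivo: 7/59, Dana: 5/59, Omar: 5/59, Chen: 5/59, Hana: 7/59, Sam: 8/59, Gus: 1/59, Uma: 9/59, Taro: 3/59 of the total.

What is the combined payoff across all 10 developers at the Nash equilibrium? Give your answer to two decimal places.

412.00 hours

Player j's private return per contributed unit is 9.3 × (j's share). Contributing is weakly dominant for j when that share is at least 1/9.3 = 0.1075, and contributing 0 is dominant otherwise.
Zane, Ivo, Hana, Sam and Uma clear that bar, contributing 8 each; the remaining 5 contribute 0. Total contributed: 40.
The shared codebase effort pays out 9.3 × 40 = 372.00 in total (split across the unequal shares, but the aggregate is all that matters for the group sum).
The 5 free-riders keep 8 each, adding 40. Group total = 40 + 372.00 = 412.00.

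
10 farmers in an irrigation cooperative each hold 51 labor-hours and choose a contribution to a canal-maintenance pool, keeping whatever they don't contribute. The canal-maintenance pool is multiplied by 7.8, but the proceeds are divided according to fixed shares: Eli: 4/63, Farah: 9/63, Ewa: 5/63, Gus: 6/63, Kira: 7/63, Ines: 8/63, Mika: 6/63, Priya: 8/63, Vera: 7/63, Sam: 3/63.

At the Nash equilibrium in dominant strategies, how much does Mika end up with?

88.89 labor-hours

For player j, contributing a unit is worthwhile iff 7.8 × (j's share) ≥ 1, i.e. iff j's share is at least 0.1282.
Only Farah (9/63) clears that bar, contributing 51; the remaining 9 contribute 0. Total contributed: 51.
Mika keeps 51 and receives 7.8 × 51 × 6/63 = 37.89 from the canal-maintenance pool, for a payoff of 88.89.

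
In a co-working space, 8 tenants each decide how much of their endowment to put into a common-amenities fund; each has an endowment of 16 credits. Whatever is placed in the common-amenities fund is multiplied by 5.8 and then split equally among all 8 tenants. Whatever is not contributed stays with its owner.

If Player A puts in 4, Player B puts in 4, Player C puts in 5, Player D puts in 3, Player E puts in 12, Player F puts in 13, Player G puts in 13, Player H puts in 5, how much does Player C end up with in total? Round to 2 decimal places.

53.78 credits

Total contributed: 4 + 4 + 5 + 3 + 12 + 13 + 13 + 5 = 59.
Each receives 5.8 × 59 / 8 = 42.78 from the common-amenities fund.
Player C keeps 16 − 5 = 11, so Player C's payoff is 11 + 42.78 = 53.78.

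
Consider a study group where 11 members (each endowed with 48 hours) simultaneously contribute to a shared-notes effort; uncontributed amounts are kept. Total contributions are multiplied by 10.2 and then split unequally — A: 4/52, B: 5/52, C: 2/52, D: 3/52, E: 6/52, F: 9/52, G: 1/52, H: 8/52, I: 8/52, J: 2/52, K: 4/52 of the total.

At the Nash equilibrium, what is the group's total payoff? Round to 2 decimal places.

2294.40 hours

Each unit j contributes comes back to j as 10.2 × (j's share), so j prefers to contribute only if that share exceeds 1/10.2 = 0.0980; otherwise keeping the unit dominates.
E, F, H and I clear that bar, contributing 48 each; the remaining 7 contribute 0. Total contributed: 192.
The shared-notes effort pays out 10.2 × 192 = 1958.40 in total (split across the unequal shares, but the aggregate is all that matters for the group sum).
The 7 free-riders keep 48 each, adding 336. Group total = 336 + 1958.40 = 2294.40.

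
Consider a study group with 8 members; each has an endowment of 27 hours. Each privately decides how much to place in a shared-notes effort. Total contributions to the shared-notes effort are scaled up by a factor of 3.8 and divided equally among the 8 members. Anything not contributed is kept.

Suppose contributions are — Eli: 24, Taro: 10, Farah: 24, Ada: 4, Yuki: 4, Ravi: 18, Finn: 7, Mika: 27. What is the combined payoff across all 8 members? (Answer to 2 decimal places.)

Total contributed: 24 + 10 + 24 + 4 + 4 + 18 + 7 + 27 = 118; total kept: 8 × 27 − 118 = 98.
The shared-notes effort pays out 3.8 × 118 = 448.40 in aggregate.
Group total = 98 + 448.40 = 546.40.

546.40 hours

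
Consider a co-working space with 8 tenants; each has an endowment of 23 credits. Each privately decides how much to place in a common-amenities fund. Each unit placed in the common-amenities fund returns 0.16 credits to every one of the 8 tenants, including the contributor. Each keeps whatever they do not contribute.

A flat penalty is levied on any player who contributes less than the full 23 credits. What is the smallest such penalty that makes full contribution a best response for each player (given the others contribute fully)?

19.32 credits

Given the others contribute fully, the best deviation is to contribute 0 (any partial contribution still incurs the fine and gives up units whose private return 0.16 is below 1).
Deviating from 23 to 0 saves 23 credits but forfeits the deviator's share of the drop in the common-amenities fund: 0.16 × 23 = 3.68.
So the deviation gain is 23 − 3.68 = 19.32, and the fine must be at least 19.32 credits to wipe it out.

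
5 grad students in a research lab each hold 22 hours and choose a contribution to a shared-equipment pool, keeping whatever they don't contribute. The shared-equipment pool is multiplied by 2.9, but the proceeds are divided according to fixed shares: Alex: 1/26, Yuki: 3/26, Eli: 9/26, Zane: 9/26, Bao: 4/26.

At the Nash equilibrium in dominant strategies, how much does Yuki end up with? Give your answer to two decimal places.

A player with share s gets back 2.9·s per unit contributed, so full contribution is dominant for anyone with s > 1/2.9 = 0.3448 and zero contribution is dominant for anyone below.
Eli and Zane are above the threshold, contributing 22 each; the remaining 3 contribute 0. Total contributed: 44.
Yuki keeps 22 and receives 2.9 × 44 × 3/26 = 14.72 from the shared-equipment pool, for a payoff of 36.72.

36.72 hours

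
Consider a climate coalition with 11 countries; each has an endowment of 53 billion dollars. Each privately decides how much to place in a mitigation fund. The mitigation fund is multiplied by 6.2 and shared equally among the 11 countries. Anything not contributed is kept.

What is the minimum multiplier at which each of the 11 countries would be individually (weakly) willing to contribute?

A contributed unit returns (multiplier)/11 to its contributor.
This reaches 1 exactly when the multiplier is 11.

11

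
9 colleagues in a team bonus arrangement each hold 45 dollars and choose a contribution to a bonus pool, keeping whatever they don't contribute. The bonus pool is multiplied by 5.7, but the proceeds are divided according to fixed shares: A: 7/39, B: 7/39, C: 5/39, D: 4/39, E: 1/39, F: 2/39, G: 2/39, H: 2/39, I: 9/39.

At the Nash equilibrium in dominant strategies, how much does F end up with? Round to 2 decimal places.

84.46 dollars

Player j's private return per contributed unit is 5.7 × (j's share). Contributing is weakly dominant for j when that share is at least 1/5.7 = 0.1754, and contributing 0 is dominant otherwise.
A, B and I are above the threshold, contributing 45 each; the remaining 6 contribute 0. Total contributed: 135.
F keeps 45 and receives 5.7 × 135 × 2/39 = 39.46 from the bonus pool, for a payoff of 84.46.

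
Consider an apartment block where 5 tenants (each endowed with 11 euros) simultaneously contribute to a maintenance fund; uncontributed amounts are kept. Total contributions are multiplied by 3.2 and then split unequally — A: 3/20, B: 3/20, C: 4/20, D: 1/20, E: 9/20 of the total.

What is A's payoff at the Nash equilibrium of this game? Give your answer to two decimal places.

Each unit j contributes comes back to j as 3.2 × (j's share), so j prefers to contribute only if that share exceeds 1/3.2 = 0.3125; otherwise keeping the unit dominates.
The only share above 0.3125 is E's 9/20, contributing 11; the remaining 4 contribute 0. Total contributed: 11.
A keeps 11 and receives 3.2 × 11 × 3/20 = 5.28 from the maintenance fund, for a payoff of 16.28.

16.28 euros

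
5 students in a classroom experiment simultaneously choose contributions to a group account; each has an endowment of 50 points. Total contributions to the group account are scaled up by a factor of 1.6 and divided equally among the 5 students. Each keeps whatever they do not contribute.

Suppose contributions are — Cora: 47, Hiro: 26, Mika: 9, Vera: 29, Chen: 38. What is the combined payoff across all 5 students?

Total contributed: 47 + 26 + 9 + 29 + 38 = 149; total kept: 5 × 50 − 149 = 101.
The group account pays out 1.6 × 149 = 238.40 in aggregate.
Group total = 101 + 238.40 = 339.40.

339.40 points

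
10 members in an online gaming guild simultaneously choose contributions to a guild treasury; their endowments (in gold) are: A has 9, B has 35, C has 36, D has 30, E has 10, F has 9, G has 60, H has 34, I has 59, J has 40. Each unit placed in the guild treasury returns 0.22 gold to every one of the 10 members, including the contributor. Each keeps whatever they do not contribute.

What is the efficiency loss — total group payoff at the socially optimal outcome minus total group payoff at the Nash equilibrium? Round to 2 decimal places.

386.40 gold

The private return per contributed unit is 0.22 < 1 for everyone, so the Nash equilibrium is zero contribution and the group total is Σ E_j = 9 + 35 + 36 + 30 + 10 + 9 + 60 + 34 + 59 + 40 = 322.
Each contributed unit returns 2.200 to the group, so the social optimum is full contribution by everyone: group total = 2.200 × 322 = 708.40.
Efficiency loss = (2.200 − 1) × 322 = 386.40.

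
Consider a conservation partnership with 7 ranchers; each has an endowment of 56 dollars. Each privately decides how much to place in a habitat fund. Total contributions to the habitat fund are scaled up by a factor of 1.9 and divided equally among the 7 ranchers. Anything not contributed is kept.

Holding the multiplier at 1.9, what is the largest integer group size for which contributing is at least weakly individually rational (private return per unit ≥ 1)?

Private return per unit is 1.9/(group size), which is ≥ 1 whenever the group size is ≤ 1.9.
The largest such integer is 1.

1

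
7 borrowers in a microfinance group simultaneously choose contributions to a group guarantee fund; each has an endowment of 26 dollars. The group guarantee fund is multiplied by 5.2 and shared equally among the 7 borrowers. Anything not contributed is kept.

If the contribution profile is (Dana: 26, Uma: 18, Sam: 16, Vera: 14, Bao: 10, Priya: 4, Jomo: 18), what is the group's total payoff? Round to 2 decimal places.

627.20 dollars

Total contributed: 26 + 18 + 16 + 14 + 10 + 4 + 18 = 106; total kept: 7 × 26 − 106 = 76.
The group guarantee fund pays out 5.2 × 106 = 551.20 in aggregate.
Group total = 76 + 551.20 = 627.20.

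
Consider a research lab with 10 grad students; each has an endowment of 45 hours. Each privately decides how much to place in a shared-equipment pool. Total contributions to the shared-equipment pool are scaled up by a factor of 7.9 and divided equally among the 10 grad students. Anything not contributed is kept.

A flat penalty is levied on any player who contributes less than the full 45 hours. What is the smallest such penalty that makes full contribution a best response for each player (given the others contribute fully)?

Given the others contribute fully, the best deviation is to contribute 0 (any partial contribution still incurs the fine and gives up units whose private return 0.7900 is below 1).
Deviating from 45 to 0 saves 45 hours but forfeits the deviator's share of the drop in the shared-equipment pool: 7.9/10 × 45 = 35.55.
So the deviation gain is 45 − 35.55 = 9.45, and the fine must be at least 9.45 hours to wipe it out.

9.45 hours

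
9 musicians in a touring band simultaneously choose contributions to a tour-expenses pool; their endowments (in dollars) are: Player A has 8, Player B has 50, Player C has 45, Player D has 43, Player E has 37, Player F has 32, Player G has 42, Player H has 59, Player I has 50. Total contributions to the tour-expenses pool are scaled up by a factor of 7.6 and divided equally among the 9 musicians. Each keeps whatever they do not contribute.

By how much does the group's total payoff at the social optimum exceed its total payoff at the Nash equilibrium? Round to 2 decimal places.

2415.60 dollars

The private return per contributed unit is 7.6/9 = 0.8444 < 1 for every player regardless of endowment, so the Nash equilibrium is zero contribution and the group total is Σ E_j = 8 + 50 + 45 + 43 + 37 + 32 + 42 + 59 + 50 = 366.
Each contributed unit returns 7.600 to the group, so the social optimum is full contribution by everyone: group total = 7.600 × 366 = 2781.60.
Efficiency loss = (7.600 − 1) × 366 = 2415.60.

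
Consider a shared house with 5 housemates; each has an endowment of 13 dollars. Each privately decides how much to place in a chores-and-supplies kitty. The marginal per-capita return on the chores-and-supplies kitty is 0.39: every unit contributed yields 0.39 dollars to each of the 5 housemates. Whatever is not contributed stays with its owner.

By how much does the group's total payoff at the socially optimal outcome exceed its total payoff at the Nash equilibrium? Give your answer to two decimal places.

The private return per contributed unit is 0.39 < 1, so contributing 0 is dominant for every player. At the Nash equilibrium everyone keeps their 13, and the group total is 5 × 13 = 65.
Each contributed unit returns 1.950 to the group as a whole (0.39 to each of 5 players), which exceeds 1, so the social optimum is full contribution: group total = 1.950 × 65 = 126.75.
Efficiency loss = 126.75 − 65 = 61.75.

61.75 dollars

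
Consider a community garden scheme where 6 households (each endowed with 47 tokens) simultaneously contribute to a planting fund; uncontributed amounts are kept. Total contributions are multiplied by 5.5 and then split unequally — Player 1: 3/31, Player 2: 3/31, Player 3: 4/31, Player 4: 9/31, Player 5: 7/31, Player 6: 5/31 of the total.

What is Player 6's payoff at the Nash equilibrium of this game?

130.39 tokens

A player with share s gets back 5.5·s per unit contributed, so full contribution is dominant for anyone with s > 1/5.5 = 0.1818 and zero contribution is dominant for anyone below.
The shares above 0.1818 belong to Player 4 and Player 5, contributing 47 each; the remaining 4 contribute 0. Total contributed: 94.
Player 6 keeps 47 and receives 5.5 × 94 × 5/31 = 83.39 from the planting fund, for a payoff of 130.39.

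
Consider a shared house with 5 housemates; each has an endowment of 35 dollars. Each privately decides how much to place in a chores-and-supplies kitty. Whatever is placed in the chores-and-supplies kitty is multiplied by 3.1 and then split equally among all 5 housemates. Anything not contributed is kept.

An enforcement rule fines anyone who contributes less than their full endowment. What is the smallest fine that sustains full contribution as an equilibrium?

Given the others contribute fully, the best deviation is to contribute 0 (any partial contribution still incurs the fine and gives up units whose private return 0.6200 is below 1).
Deviating from 35 to 0 saves 35 dollars but forfeits the deviator's share of the drop in the chores-and-supplies kitty: 3.1/5 × 35 = 21.70.
So the deviation gain is 35 − 21.70 = 13.30, and the fine must be at least 13.30 dollars to wipe it out.

13.30 dollars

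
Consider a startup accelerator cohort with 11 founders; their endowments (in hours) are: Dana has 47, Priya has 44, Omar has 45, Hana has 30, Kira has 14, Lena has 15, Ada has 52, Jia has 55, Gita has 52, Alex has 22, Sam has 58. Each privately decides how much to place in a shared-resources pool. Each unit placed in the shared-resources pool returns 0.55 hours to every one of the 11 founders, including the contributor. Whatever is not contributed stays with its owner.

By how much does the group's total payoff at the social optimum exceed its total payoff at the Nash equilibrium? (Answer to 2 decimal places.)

The private return per contributed unit is 0.55 < 1 for everyone, so the Nash equilibrium is zero contribution and the group total is Σ E_j = 47 + 44 + 45 + 30 + 14 + 15 + 52 + 55 + 52 + 22 + 58 = 434.
Each contributed unit returns 6.050 to the group, so the social optimum is full contribution by everyone: group total = 6.050 × 434 = 2625.70.
Efficiency loss = (6.050 − 1) × 434 = 2191.70.

2191.70 hours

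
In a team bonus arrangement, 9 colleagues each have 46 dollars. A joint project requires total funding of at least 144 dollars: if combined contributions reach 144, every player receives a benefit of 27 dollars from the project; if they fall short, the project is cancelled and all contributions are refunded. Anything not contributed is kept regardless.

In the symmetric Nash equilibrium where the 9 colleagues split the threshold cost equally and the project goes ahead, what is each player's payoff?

57 dollars

Equal share of the threshold: 144/9 = 16.
At this profile no one gains by cutting their contribution: any cut drops the total below 144, the project is cancelled, contributions are refunded, and the deviator ends with 46, which is less than 46 − 16 + 27 = 57. Contributing more than 16 just wastes the excess. So contributing exactly 16 is a best response.
Each player's payoff: 46 − 16 + 27 = 57.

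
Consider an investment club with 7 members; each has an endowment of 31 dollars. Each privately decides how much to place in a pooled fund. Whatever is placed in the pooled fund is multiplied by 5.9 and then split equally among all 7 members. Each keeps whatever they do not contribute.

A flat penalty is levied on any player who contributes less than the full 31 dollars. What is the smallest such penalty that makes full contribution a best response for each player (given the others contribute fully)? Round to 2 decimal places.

4.87 dollars

Given the others contribute fully, the best deviation is to contribute 0 (any partial contribution still incurs the fine and gives up units whose private return 0.8429 is below 1).
Deviating from 31 to 0 saves 31 dollars but forfeits the deviator's share of the drop in the pooled fund: 5.9/7 × 31 = 26.13.
So the deviation gain is 31 − 26.13 = 4.87, and the fine must be at least 4.87 dollars to wipe it out.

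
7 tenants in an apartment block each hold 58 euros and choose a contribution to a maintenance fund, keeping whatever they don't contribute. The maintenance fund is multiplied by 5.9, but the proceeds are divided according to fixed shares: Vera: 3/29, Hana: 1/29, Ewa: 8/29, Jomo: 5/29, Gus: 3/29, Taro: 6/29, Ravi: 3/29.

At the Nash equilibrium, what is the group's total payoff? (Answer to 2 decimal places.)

1258.60 euros

Each unit j contributes comes back to j as 5.9 × (j's share), so j prefers to contribute only if that share exceeds 1/5.9 = 0.1695; otherwise keeping the unit dominates.
Ewa, Jomo and Taro are above the threshold, contributing 58 each; the remaining 4 contribute 0. Total contributed: 174.
The maintenance fund pays out 5.9 × 174 = 1026.60 in total (split across the unequal shares, but the aggregate is all that matters for the group sum).
The 4 free-riders keep 58 each, adding 232. Group total = 232 + 1026.60 = 1258.60.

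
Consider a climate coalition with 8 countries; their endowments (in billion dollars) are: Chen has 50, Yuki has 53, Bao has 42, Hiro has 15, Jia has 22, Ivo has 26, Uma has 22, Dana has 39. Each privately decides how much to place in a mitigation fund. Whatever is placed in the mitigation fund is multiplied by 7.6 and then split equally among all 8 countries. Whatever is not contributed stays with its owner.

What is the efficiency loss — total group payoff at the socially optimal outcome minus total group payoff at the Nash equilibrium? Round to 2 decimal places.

1775.40 billion dollars

The private return per contributed unit is 7.6/8 = 0.9500 < 1 for every player regardless of endowment, so the Nash equilibrium is zero contribution and the group total is Σ E_j = 50 + 53 + 42 + 15 + 22 + 26 + 22 + 39 = 269.
Each contributed unit returns 7.600 to the group, so the social optimum is full contribution by everyone: group total = 7.600 × 269 = 2044.40.
Efficiency loss = (7.600 − 1) × 269 = 1775.40.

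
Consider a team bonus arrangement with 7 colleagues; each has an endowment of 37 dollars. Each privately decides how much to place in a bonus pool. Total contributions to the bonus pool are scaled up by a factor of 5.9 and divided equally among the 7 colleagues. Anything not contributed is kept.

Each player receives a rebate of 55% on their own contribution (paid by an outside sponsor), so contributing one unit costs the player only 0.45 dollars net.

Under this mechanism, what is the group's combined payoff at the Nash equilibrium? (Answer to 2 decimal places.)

1670.55 dollars

Under the mechanism each unit contributed yields (5.9/7) / 0.45 = 1.8730 back to its contributor per unit of net cost, which exceeds 1, making full contribution the dominant choice for everyone.
So the Nash equilibrium is full contribution by all 7; the group earns 7 × (37 × 0.55 + 5.9 × 37) = 1670.55.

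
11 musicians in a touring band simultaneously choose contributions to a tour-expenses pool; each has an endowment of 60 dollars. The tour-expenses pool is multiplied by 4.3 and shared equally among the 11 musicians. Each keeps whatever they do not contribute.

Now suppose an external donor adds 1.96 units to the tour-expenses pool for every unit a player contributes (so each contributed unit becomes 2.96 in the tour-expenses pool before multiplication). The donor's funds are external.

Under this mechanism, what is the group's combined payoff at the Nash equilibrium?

The effective private return per unit is now 4.3 × 2.96 / 11 = 1.1571 > 1, so every player's dominant strategy flips to full contribution.
So the Nash equilibrium is full contribution by all 11; the group earns 4.3 × 2.96 × 660 = 8400.48.

8400.48 dollars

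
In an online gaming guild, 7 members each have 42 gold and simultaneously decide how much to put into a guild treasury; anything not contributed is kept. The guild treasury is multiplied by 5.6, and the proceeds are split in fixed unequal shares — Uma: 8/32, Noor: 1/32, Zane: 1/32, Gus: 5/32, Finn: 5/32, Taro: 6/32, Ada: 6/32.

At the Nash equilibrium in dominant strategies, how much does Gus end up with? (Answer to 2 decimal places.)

Player j's private return per contributed unit is 5.6 × (j's share). Contributing is weakly dominant for j when that share is at least 1/5.6 = 0.1786, and contributing 0 is dominant otherwise.
Uma, Taro and Ada are above the threshold, contributing 42 each; the remaining 4 contribute 0. Total contributed: 126.
Gus keeps 42 and receives 5.6 × 126 × 5/32 = 110.25 from the guild treasury, for a payoff of 152.25.

152.25 gold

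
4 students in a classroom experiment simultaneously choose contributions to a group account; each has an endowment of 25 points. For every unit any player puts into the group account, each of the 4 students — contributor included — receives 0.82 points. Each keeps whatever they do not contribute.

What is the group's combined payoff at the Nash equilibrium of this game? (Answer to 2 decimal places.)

The private return per contributed unit is 0.82 < 1, so contributing 0 is dominant for every player. At the Nash equilibrium everyone keeps their 25, and the group total is 4 × 25 = 100.

100.00 points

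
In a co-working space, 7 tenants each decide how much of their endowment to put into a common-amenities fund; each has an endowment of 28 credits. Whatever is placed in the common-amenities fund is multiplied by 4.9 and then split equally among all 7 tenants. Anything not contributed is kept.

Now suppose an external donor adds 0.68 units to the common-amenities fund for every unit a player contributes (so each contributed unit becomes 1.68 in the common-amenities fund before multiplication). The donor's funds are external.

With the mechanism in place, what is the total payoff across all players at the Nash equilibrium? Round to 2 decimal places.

Under the mechanism each unit contributed yields 4.9 × 1.68 / 7 = 1.1760 back to its contributor per unit of net cost, which exceeds 1, making full contribution the dominant choice for everyone.
So the Nash equilibrium is full contribution by all 7; the group earns 4.9 × 1.68 × 196 = 1613.47.

1613.47 credits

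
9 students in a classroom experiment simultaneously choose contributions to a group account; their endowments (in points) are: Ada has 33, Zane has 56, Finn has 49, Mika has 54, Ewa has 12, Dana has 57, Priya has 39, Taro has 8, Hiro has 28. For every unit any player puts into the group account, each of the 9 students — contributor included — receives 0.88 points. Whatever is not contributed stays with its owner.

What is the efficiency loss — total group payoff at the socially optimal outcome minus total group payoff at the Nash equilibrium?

2325.12 points

The private return per contributed unit is 0.88 < 1 for everyone, so the Nash equilibrium is zero contribution and the group total is Σ E_j = 33 + 56 + 49 + 54 + 12 + 57 + 39 + 8 + 28 = 336.
Each contributed unit returns 7.920 to the group, so the social optimum is full contribution by everyone: group total = 7.920 × 336 = 2661.12.
Efficiency loss = (7.920 − 1) × 336 = 2325.12.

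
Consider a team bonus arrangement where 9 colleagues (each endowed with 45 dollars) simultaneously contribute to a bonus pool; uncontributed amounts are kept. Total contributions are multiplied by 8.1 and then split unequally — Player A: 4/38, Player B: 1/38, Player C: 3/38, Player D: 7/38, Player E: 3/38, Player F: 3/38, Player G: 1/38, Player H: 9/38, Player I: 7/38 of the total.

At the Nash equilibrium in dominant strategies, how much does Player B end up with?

Player j's private return per contributed unit is 8.1 × (j's share). Contributing is weakly dominant for j when that share is at least 1/8.1 = 0.1235, and contributing 0 is dominant otherwise.
Player D, Player H and Player I clear that bar, contributing 45 each; the remaining 6 contribute 0. Total contributed: 135.
Player B keeps 45 and receives 8.1 × 135 × 1/38 = 28.78 from the bonus pool, for a payoff of 73.78.

73.78 dollars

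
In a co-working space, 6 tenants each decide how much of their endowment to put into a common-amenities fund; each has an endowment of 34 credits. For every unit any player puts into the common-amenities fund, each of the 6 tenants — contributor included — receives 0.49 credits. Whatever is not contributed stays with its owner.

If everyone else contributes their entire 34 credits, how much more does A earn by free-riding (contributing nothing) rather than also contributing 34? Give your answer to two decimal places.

Switching from a contribution of 34 to 0 lets A keep an extra 34 credits, but lowers the common-amenities fund by 34, which costs A their own share of that drop: 0.49 × 34 = 16.66.
Net gain = 34 − 16.66 = 17.34. The private return per contributed unit (0.49) is below 1, so free-riding is indeed the best response regardless of what the others do.

17.34 credits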